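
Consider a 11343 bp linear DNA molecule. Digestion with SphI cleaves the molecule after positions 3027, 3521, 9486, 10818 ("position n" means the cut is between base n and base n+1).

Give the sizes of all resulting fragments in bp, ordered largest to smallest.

Linear molecule, 4 cuts → 5 fragments:
  3027 − 0 = 3027 bp
  3521 − 3027 = 494 bp
  9486 − 3521 = 5965 bp
  10818 − 9486 = 1332 bp
  11343 − 10818 = 525 bp
Sorted largest to smallest: 5965, 3027, 1332, 525, 494 bp.

5965, 3027, 1332, 525, 494 bp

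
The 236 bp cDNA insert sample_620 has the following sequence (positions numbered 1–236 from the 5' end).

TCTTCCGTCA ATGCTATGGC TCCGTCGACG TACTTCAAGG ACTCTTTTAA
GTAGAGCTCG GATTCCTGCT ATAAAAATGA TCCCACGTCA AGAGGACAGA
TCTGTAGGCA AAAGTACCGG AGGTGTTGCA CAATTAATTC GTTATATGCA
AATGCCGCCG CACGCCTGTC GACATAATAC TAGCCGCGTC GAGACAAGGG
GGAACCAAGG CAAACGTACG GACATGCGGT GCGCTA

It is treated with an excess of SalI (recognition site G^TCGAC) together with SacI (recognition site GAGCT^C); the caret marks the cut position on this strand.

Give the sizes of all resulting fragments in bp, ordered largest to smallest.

SalI sites (GTCGAC) start at positions 24, 168.
SalI cuts after the first base of each site, so after positions 24, 168.
The SacI site (GAGCTC) starts at position 54.
SacI cuts after base 5 of each site (before the last base), so after position 58.
Combined cut positions: 24, 58, 168.
Linear molecule, 3 cuts → 4 fragments:
  1–24 → 24 bp
  25–58 → 34 bp
  59–168 → 110 bp
  169–236 → 68 bp
Sorted largest to smallest: 110, 68, 34, 24 bp.

110, 68, 34, 24 bp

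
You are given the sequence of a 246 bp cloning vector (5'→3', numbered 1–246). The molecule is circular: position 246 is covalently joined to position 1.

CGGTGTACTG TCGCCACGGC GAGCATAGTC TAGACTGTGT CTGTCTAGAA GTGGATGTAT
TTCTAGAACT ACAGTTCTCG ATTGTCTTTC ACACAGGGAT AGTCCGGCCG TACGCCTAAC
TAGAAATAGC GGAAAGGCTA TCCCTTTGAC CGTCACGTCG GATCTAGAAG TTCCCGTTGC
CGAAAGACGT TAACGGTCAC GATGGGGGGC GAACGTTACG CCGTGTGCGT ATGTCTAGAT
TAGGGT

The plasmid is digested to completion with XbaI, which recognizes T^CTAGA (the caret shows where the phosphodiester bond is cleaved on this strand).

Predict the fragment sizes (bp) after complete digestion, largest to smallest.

101, 71, 41, 18, 15 bp

XbaI sites (TCTAGA) start at positions 29, 44, 62, 163, 234.
XbaI cuts after the first base of each site, so after positions 29, 44, 62, 163, 234.
Circular molecule, 5 cuts → 5 fragments:
  30–44 → 15 bp
  45–62 → 18 bp
  63–163 → 101 bp
  164–234 → 71 bp
  235–246 then 1–29 → 12 + 29 = 41 bp
Sorted largest to smallest: 101, 71, 41, 18, 15 bp.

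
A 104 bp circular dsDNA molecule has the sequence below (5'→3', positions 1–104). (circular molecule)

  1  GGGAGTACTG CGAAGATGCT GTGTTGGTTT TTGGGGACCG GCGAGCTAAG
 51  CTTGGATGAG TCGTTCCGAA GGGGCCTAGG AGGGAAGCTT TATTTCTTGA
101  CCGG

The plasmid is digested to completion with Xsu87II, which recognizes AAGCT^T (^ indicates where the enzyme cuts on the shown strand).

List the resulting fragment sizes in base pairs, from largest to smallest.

67, 37 bp

Xsu87II sites (AAGCTT) start at positions 48, 85.
Xsu87II cuts after base 5 of each site (before the last base), so after positions 52, 89.
Circular molecule, 2 cuts → 2 fragments:
  53–89 → 37 bp
  90–104 then 1–52 → 15 + 52 = 67 bp
Sorted largest to smallest: 67, 37 bp.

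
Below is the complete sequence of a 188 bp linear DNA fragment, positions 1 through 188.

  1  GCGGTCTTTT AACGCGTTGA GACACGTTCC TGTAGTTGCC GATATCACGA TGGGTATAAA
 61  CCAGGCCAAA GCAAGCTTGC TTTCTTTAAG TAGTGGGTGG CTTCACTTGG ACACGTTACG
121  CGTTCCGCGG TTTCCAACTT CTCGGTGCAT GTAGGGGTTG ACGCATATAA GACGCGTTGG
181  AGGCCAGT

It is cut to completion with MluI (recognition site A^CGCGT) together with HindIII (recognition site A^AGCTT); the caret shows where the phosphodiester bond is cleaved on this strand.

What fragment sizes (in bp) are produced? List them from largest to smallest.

61, 54, 45, 16, 12 bp

MluI sites (ACGCGT) start at positions 12, 118, 172.
MluI cuts after the first base of each site, so after positions 12, 118, 172.
The HindIII site (AAGCTT) starts at position 73.
HindIII cuts after the first base of each site, so after position 73.
Combined cut positions: 12, 73, 118, 172.
Linear molecule, 4 cuts → 5 fragments:
  1–12 → 12 bp
  13–73 → 61 bp
  74–118 → 45 bp
  119–172 → 54 bp
  173–188 → 16 bp
Sorted largest to smallest: 61, 54, 45, 16, 12 bp.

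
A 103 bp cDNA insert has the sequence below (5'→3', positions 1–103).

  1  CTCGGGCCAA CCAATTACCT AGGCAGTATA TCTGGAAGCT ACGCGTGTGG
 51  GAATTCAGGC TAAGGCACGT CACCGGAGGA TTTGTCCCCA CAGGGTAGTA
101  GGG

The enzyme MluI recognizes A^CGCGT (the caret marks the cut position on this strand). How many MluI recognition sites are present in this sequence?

ACGCGT occurs starting at position 41.
MluI cuts at 1 site.

1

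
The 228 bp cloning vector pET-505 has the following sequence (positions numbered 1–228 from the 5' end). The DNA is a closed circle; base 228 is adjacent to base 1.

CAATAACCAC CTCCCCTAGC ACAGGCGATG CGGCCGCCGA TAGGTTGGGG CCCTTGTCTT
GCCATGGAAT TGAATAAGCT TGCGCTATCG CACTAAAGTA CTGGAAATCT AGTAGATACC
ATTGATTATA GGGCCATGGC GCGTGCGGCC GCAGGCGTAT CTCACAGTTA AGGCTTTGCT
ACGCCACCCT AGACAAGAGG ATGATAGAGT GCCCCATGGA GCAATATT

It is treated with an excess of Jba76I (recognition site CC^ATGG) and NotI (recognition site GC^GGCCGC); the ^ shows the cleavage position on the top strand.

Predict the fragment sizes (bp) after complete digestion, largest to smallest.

Jba76I sites (CCATGG) start at positions 62, 134, 214.
Jba76I cuts after base 2 of each site, so after positions 63, 135, 215.
NotI sites (GCGGCCGC) start at positions 30, 145.
NotI cuts after base 2 of each site, so after positions 31, 146.
Combined cut positions: 31, 63, 135, 146, 215.
Circular molecule, 5 cuts → 5 fragments:
  32–63 → 32 bp
  64–135 → 72 bp
  136–146 → 11 bp
  147–215 → 69 bp
  216–228 then 1–31 → 13 + 31 = 44 bp
Sorted largest to smallest: 72, 69, 44, 32, 11 bp.

72, 69, 44, 32, 11 bp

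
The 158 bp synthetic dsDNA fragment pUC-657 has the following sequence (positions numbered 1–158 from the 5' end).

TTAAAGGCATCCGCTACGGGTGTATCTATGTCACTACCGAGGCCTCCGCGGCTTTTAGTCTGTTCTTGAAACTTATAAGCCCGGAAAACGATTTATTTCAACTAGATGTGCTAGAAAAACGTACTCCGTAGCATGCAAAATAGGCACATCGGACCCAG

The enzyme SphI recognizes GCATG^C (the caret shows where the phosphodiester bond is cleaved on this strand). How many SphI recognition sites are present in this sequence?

GCATGC occurs starting at position 131.
SphI cuts at 1 site.

1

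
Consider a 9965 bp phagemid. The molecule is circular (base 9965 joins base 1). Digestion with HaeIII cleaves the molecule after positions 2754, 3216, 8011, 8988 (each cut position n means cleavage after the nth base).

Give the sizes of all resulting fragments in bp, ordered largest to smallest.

Circular molecule, 4 cuts → 4 fragments:
  3216 − 2754 = 462 bp
  8011 − 3216 = 4795 bp
  8988 − 8011 = 977 bp
  wrap: 9965 − 8988 + 2754 = 3731 bp
Sorted largest to smallest: 4795, 3731, 977, 462 bp.

4795, 3731, 977, 462 bp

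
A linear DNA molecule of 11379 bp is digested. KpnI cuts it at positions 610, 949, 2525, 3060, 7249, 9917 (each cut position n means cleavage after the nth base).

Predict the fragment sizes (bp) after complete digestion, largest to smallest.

Linear molecule, 6 cuts → 7 fragments:
  610 − 0 = 610 bp
  949 − 610 = 339 bp
  2525 − 949 = 1576 bp
  3060 − 2525 = 535 bp
  7249 − 3060 = 4189 bp
  9917 − 7249 = 2668 bp
  11379 − 9917 = 1462 bp
Sorted largest to smallest: 4189, 2668, 1576, 1462, 610, 535, 339 bp.

4189, 2668, 1576, 1462, 610, 535, 339 bp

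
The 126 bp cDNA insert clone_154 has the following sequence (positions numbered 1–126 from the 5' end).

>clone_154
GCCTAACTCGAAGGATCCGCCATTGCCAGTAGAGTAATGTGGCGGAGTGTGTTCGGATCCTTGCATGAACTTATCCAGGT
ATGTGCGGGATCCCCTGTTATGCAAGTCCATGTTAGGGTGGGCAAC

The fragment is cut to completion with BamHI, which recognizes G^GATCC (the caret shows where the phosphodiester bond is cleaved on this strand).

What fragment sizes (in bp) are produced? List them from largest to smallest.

BamHI sites (GGATCC) start at positions 13, 55, 88.
BamHI cuts after the first base of each site, so after positions 13, 55, 88.
Linear molecule, 3 cuts → 4 fragments:
  1–13 → 13 bp
  14–55 → 42 bp
  56–88 → 33 bp
  89–126 → 38 bp
Sorted largest to smallest: 42, 38, 33, 13 bp.

42, 38, 33, 13 bp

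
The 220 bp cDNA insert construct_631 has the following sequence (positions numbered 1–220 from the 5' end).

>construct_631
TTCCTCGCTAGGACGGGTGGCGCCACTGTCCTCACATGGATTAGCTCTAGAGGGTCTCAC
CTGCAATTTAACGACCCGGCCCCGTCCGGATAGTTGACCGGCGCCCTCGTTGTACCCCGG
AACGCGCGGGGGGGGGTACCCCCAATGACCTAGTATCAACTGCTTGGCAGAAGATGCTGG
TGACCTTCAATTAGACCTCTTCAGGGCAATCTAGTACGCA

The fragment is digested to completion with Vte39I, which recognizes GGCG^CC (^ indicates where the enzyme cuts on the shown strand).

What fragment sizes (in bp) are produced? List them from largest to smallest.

Vte39I sites (GGCGCC) start at positions 19, 100.
Vte39I cuts after base 4 of each site, so after positions 22, 103.
Linear molecule, 2 cuts → 3 fragments:
  1–22 → 22 bp
  23–103 → 81 bp
  104–220 → 117 bp
Sorted largest to smallest: 117, 81, 22 bp.

117, 81, 22 bp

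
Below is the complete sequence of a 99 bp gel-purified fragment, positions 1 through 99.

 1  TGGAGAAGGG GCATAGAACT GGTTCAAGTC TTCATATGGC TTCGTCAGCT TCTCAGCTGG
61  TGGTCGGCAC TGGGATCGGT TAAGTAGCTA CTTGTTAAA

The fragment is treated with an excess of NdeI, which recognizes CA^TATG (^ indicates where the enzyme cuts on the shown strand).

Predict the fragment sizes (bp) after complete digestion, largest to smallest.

65, 34 bp

The NdeI site (CATATG) starts at position 33.
NdeI cuts after base 2 of each site, so after position 34.
Linear molecule, 1 cut → 2 fragments:
  1–34 → 34 bp
  35–99 → 65 bp
Sorted largest to smallest: 65, 34 bp.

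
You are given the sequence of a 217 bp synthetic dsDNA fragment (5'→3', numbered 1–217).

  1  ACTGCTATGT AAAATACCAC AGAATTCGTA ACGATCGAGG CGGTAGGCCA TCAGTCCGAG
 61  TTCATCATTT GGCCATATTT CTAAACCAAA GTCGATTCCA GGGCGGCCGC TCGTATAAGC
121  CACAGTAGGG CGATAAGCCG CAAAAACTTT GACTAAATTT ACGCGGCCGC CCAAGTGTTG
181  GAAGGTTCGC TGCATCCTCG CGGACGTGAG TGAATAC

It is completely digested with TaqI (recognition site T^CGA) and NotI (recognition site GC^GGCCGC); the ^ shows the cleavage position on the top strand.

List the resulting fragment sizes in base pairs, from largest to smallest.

60, 57, 53, 35, 12 bp

TaqI sites (TCGA) start at positions 35, 92.
TaqI cuts after the first base of each site, so after positions 35, 92.
NotI sites (GCGGCCGC) start at positions 103, 163.
NotI cuts after base 2 of each site, so after positions 104, 164.
Combined cut positions: 35, 92, 104, 164.
Linear molecule, 4 cuts → 5 fragments:
  1–35 → 35 bp
  36–92 → 57 bp
  93–104 → 12 bp
  105–164 → 60 bp
  165–217 → 53 bp
Sorted largest to smallest: 60, 57, 53, 35, 12 bp.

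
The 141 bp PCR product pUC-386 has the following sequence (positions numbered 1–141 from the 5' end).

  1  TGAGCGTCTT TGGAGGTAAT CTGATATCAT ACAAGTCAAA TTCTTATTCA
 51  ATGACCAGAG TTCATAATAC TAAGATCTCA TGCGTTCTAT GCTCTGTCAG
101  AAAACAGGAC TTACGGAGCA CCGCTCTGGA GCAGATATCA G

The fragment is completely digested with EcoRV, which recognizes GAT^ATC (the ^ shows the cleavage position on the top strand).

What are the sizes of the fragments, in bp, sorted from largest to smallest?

111, 25, 5 bp

EcoRV sites (GATATC) start at positions 23, 134.
EcoRV cuts after base 3 of each site, so after positions 25, 136.
Linear molecule, 2 cuts → 3 fragments:
  1–25 → 25 bp
  26–136 → 111 bp
  137–141 → 5 bp
Sorted largest to smallest: 111, 25, 5 bp.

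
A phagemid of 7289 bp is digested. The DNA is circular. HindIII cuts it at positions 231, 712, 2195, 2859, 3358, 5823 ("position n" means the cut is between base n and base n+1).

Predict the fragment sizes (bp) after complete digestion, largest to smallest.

2465, 1697, 1483, 664, 499, 481 bp

Circular molecule, 6 cuts → 6 fragments:
  712 − 231 = 481 bp
  2195 − 712 = 1483 bp
  2859 − 2195 = 664 bp
  3358 − 2859 = 499 bp
  5823 − 3358 = 2465 bp
  wrap: 7289 − 5823 + 231 = 1697 bp
Sorted largest to smallest: 2465, 1697, 1483, 664, 499, 481 bp.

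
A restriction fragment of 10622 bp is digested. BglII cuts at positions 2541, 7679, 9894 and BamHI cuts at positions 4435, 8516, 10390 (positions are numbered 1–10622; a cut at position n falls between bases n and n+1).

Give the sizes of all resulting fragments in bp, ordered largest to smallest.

Combined cut positions (sorted): 2541, 4435, 7679, 8516, 9894, 10390.
Linear molecule, 6 cuts → 7 fragments:
  2541 − 0 = 2541 bp
  4435 − 2541 = 1894 bp
  7679 − 4435 = 3244 bp
  8516 − 7679 = 837 bp
  9894 − 8516 = 1378 bp
  10390 − 9894 = 496 bp
  10622 − 10390 = 232 bp
Sorted largest to smallest: 3244, 2541, 1894, 1378, 837, 496, 232 bp.

3244, 2541, 1894, 1378, 837, 496, 232 bp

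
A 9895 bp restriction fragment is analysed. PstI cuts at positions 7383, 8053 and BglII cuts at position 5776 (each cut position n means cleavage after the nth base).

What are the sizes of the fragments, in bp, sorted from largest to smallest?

Combined cut positions (sorted): 5776, 7383, 8053.
Linear molecule, 3 cuts → 4 fragments:
  5776 − 0 = 5776 bp
  7383 − 5776 = 1607 bp
  8053 − 7383 = 670 bp
  9895 − 8053 = 1842 bp
Sorted largest to smallest: 5776, 1842, 1607, 670 bp.

5776, 1842, 1607, 670 bp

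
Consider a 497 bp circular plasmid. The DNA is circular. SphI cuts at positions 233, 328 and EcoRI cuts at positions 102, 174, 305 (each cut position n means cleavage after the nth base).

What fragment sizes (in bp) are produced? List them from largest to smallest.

271, 72, 72, 59, 23 bp

Combined cut positions (sorted): 102, 174, 233, 305, 328.
Circular molecule, 5 cuts → 5 fragments:
  174 − 102 = 72 bp
  233 − 174 = 59 bp
  305 − 233 = 72 bp
  328 − 305 = 23 bp
  wrap: 497 − 328 + 102 = 271 bp
Sorted largest to smallest: 271, 72, 72, 59, 23 bp.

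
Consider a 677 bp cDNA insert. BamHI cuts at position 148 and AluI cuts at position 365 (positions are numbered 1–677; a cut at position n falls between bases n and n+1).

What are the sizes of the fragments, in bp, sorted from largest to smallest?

Combined cut positions (sorted): 148, 365.
Linear molecule, 2 cuts → 3 fragments:
  148 − 0 = 148 bp
  365 − 148 = 217 bp
  677 − 365 = 312 bp
Sorted largest to smallest: 312, 217, 148 bp.

312, 217, 148 bp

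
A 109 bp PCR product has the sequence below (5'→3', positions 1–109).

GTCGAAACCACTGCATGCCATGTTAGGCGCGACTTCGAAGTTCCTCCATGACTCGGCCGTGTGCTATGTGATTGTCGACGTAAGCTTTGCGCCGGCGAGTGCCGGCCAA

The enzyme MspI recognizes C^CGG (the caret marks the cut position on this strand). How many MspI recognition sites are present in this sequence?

2

CCGG occurs starting at positions 92, 102.
MspI cuts at 2 sites.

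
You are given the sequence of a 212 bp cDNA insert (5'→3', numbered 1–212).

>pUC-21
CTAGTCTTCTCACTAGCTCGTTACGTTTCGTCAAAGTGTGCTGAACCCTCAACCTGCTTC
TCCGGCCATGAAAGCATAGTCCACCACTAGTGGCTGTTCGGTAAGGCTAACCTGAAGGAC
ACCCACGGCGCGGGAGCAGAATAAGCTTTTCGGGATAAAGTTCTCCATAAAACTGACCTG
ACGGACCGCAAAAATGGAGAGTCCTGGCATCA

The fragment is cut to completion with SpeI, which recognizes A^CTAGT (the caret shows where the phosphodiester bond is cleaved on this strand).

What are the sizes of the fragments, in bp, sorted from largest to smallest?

126, 86 bp

The SpeI site (ACTAGT) starts at position 86.
SpeI cuts after the first base of each site, so after position 86.
Linear molecule, 1 cut → 2 fragments:
  1–86 → 86 bp
  87–212 → 126 bp
Sorted largest to smallest: 126, 86 bp.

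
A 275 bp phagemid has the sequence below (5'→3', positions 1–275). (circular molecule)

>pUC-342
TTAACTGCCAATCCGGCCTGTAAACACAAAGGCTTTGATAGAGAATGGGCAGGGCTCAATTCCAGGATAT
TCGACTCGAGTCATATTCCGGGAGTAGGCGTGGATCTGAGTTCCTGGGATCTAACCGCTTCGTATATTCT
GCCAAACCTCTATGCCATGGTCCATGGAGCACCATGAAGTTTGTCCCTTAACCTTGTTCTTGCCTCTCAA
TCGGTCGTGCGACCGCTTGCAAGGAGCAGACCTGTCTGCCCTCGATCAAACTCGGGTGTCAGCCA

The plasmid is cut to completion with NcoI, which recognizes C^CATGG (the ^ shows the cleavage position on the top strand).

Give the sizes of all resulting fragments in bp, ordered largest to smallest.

NcoI sites (CCATGG) start at positions 155, 162.
NcoI cuts after the first base of each site, so after positions 155, 162.
Circular molecule, 2 cuts → 2 fragments:
  156–162 → 7 bp
  163–275 then 1–155 → 113 + 155 = 268 bp
Sorted largest to smallest: 268, 7 bp.

268, 7 bp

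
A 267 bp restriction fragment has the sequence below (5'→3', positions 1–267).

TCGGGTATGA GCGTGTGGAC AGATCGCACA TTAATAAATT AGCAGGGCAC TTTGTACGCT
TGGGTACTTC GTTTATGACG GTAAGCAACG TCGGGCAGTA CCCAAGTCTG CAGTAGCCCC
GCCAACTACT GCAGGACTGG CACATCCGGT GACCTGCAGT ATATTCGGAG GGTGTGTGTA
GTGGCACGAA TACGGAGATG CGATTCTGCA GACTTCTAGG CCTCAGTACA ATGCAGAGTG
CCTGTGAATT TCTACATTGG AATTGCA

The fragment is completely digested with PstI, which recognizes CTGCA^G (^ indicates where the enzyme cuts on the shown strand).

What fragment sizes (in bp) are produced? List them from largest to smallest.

PstI sites (CTGCAG) start at positions 108, 129, 154, 206.
PstI cuts after base 5 of each site (before the last base), so after positions 112, 133, 158, 210.
Linear molecule, 4 cuts → 5 fragments:
  1–112 → 112 bp
  113–133 → 21 bp
  134–158 → 25 bp
  159–210 → 52 bp
  211–267 → 57 bp
Sorted largest to smallest: 112, 57, 52, 25, 21 bp.

112, 57, 52, 25, 21 bp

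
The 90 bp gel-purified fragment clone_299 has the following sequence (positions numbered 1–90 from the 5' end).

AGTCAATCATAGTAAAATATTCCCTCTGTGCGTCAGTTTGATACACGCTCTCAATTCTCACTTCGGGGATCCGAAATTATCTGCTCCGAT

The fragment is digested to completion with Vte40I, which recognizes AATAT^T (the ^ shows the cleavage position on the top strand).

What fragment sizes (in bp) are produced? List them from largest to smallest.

70, 20 bp

The Vte40I site (AATATT) starts at position 16.
Vte40I cuts after base 5 of each site (before the last base), so after position 20.
Linear molecule, 1 cut → 2 fragments:
  1–20 → 20 bp
  21–90 → 70 bp
Sorted largest to smallest: 70, 20 bp.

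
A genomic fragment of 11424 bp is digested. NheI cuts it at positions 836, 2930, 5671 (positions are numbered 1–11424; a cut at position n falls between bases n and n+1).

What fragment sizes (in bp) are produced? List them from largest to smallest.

5753, 2741, 2094, 836 bp

Linear molecule, 3 cuts → 4 fragments:
  836 − 0 = 836 bp
  2930 − 836 = 2094 bp
  5671 − 2930 = 2741 bp
  11424 − 5671 = 5753 bp
Sorted largest to smallest: 5753, 2741, 2094, 836 bp.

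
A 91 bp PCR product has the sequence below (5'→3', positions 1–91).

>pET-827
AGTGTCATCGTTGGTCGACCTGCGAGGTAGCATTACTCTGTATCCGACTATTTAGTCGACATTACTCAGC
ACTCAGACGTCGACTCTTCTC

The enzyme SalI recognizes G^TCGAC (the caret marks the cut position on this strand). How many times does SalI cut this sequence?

GTCGAC occurs starting at positions 14, 55, 79.
SalI cuts at 3 sites.

3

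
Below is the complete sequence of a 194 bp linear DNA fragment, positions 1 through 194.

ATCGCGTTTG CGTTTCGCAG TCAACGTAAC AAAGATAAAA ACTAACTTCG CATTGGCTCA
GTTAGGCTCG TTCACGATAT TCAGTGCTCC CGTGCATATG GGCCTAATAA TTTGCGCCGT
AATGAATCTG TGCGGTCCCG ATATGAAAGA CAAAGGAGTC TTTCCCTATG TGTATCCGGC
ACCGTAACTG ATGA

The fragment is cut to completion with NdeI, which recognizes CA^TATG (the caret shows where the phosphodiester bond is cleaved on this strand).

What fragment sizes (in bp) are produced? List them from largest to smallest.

98, 96 bp

The NdeI site (CATATG) starts at position 95.
NdeI cuts after base 2 of each site, so after position 96.
Linear molecule, 1 cut → 2 fragments:
  1–96 → 96 bp
  97–194 → 98 bp
Sorted largest to smallest: 98, 96 bp.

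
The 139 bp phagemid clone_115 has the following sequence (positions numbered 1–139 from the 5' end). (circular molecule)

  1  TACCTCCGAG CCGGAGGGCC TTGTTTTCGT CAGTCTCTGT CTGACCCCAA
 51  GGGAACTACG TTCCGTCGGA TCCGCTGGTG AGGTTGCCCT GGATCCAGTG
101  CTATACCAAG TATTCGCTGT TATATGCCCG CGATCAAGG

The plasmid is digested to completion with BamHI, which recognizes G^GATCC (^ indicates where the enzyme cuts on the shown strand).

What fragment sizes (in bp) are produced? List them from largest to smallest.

116, 23 bp

BamHI sites (GGATCC) start at positions 68, 91.
BamHI cuts after the first base of each site, so after positions 68, 91.
Circular molecule, 2 cuts → 2 fragments:
  69–91 → 23 bp
  92–139 then 1–68 → 48 + 68 = 116 bp
Sorted largest to smallest: 116, 23 bp.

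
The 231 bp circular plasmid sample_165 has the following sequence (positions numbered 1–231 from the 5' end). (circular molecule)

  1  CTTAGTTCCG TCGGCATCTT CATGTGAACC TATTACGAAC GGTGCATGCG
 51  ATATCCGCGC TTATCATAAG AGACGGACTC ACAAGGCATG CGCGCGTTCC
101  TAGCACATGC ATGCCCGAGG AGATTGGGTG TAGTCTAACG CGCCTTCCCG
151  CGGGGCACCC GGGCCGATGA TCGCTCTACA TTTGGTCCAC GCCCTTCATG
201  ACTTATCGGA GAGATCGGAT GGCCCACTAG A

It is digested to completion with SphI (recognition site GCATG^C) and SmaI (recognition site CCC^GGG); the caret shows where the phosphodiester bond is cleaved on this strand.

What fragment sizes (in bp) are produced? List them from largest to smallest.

119, 47, 42, 23 bp

SphI sites (GCATGC) start at positions 44, 86, 109.
SphI cuts after base 5 of each site (before the last base), so after positions 48, 90, 113.
The SmaI site (CCCGGG) starts at position 158.
SmaI cuts after base 3 of each site, so after position 160.
Combined cut positions: 48, 90, 113, 160.
Circular molecule, 4 cuts → 4 fragments:
  49–90 → 42 bp
  91–113 → 23 bp
  114–160 → 47 bp
  161–231 then 1–48 → 71 + 48 = 119 bp
Sorted largest to smallest: 119, 47, 42, 23 bp.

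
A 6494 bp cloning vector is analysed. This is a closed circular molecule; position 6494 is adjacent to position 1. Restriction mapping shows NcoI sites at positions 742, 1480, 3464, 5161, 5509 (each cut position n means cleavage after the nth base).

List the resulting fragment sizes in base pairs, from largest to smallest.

Circular molecule, 5 cuts → 5 fragments:
  1480 − 742 = 738 bp
  3464 − 1480 = 1984 bp
  5161 − 3464 = 1697 bp
  5509 − 5161 = 348 bp
  wrap: 6494 − 5509 + 742 = 1727 bp
Sorted largest to smallest: 1984, 1727, 1697, 738, 348 bp.

1984, 1727, 1697, 738, 348 bp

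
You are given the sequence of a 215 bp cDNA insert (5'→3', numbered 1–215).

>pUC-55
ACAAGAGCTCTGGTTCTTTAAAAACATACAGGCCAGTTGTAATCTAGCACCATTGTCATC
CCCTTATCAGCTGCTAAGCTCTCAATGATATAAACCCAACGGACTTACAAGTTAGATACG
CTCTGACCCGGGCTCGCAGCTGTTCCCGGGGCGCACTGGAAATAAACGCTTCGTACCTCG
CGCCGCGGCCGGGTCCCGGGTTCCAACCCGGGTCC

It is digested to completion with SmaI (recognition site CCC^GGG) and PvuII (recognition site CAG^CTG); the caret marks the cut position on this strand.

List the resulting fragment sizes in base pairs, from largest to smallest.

SmaI sites (CCCGGG) start at positions 127, 145, 195, 207.
SmaI cuts after base 3 of each site, so after positions 129, 147, 197, 209.
PvuII sites (CAGCTG) start at positions 68, 137.
PvuII cuts after base 3 of each site, so after positions 70, 139.
Combined cut positions: 70, 129, 139, 147, 197, 209.
Linear molecule, 6 cuts → 7 fragments:
  1–70 → 70 bp
  71–129 → 59 bp
  130–139 → 10 bp
  140–147 → 8 bp
  148–197 → 50 bp
  198–209 → 12 bp
  210–215 → 6 bp
Sorted largest to smallest: 70, 59, 50, 12, 10, 8, 6 bp.

70, 59, 50, 12, 10, 8, 6 bp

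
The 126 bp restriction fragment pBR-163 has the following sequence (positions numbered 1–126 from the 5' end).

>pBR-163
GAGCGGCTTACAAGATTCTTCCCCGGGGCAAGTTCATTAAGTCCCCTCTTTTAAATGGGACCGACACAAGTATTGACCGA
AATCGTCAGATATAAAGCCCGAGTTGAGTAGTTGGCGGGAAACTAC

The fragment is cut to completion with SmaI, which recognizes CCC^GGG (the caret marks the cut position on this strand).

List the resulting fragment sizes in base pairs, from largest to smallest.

102, 24 bp

The SmaI site (CCCGGG) starts at position 22.
SmaI cuts after base 3 of each site, so after position 24.
Linear molecule, 1 cut → 2 fragments:
  1–24 → 24 bp
  25–126 → 102 bp
Sorted largest to smallest: 102, 24 bp.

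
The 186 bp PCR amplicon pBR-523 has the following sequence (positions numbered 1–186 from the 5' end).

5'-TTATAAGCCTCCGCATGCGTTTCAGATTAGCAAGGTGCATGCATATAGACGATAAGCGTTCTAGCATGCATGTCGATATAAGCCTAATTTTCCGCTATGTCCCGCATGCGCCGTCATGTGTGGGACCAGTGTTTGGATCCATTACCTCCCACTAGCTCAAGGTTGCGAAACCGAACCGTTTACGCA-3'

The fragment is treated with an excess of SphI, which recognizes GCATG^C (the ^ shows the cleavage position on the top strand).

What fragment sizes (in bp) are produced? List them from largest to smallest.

78, 40, 27, 24, 17 bp

SphI sites (GCATGC) start at positions 13, 37, 64, 104.
SphI cuts after base 5 of each site (before the last base), so after positions 17, 41, 68, 108.
Linear molecule, 4 cuts → 5 fragments:
  1–17 → 17 bp
  18–41 → 24 bp
  42–68 → 27 bp
  69–108 → 40 bp
  109–186 → 78 bp
Sorted largest to smallest: 78, 40, 27, 24, 17 bp.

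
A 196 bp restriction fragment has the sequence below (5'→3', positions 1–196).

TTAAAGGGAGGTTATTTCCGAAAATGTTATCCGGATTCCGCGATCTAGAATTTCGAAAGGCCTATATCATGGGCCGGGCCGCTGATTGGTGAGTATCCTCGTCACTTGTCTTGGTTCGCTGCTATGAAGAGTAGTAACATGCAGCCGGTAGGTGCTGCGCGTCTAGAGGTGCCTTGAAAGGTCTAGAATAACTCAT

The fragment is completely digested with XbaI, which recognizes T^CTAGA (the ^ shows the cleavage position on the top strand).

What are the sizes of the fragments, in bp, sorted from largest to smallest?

XbaI sites (TCTAGA) start at positions 44, 162, 182.
XbaI cuts after the first base of each site, so after positions 44, 162, 182.
Linear molecule, 3 cuts → 4 fragments:
  1–44 → 44 bp
  45–162 → 118 bp
  163–182 → 20 bp
  183–196 → 14 bp
Sorted largest to smallest: 118, 44, 20, 14 bp.

118, 44, 20, 14 bp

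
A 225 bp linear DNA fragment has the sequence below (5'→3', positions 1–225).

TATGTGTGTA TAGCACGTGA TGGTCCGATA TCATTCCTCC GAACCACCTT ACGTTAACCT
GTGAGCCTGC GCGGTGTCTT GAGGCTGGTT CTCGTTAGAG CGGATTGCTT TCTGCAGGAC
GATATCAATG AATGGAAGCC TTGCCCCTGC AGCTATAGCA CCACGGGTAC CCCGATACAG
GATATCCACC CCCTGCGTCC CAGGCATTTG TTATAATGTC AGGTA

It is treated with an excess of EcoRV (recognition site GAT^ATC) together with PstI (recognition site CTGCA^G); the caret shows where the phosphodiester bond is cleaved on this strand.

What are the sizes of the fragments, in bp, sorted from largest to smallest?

87, 42, 32, 29, 28, 7 bp

EcoRV sites (GATATC) start at positions 27, 121, 181.
EcoRV cuts after base 3 of each site, so after positions 29, 123, 183.
PstI sites (CTGCAG) start at positions 112, 147.
PstI cuts after base 5 of each site (before the last base), so after positions 116, 151.
Combined cut positions: 29, 116, 123, 151, 183.
Linear molecule, 5 cuts → 6 fragments:
  1–29 → 29 bp
  30–116 → 87 bp
  117–123 → 7 bp
  124–151 → 28 bp
  152–183 → 32 bp
  184–225 → 42 bp
Sorted largest to smallest: 87, 42, 32, 29, 28, 7 bp.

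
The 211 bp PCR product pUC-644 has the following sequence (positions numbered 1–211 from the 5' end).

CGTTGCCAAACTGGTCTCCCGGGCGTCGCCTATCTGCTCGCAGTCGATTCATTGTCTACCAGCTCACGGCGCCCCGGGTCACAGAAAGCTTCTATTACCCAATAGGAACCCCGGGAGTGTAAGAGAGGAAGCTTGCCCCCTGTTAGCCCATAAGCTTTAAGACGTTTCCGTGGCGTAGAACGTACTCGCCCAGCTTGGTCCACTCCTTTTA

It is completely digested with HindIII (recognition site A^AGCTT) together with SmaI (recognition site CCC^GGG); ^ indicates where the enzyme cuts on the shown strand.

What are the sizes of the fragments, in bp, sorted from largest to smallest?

HindIII sites (AAGCTT) start at positions 86, 129, 152.
HindIII cuts after the first base of each site, so after positions 86, 129, 152.
SmaI sites (CCCGGG) start at positions 18, 73, 110.
SmaI cuts after base 3 of each site, so after positions 20, 75, 112.
Combined cut positions: 20, 75, 86, 112, 129, 152.
Linear molecule, 6 cuts → 7 fragments:
  1–20 → 20 bp
  21–75 → 55 bp
  76–86 → 11 bp
  87–112 → 26 bp
  113–129 → 17 bp
  130–152 → 23 bp
  153–211 → 59 bp
Sorted largest to smallest: 59, 55, 26, 23, 20, 17, 11 bp.

59, 55, 26, 23, 20, 17, 11 bp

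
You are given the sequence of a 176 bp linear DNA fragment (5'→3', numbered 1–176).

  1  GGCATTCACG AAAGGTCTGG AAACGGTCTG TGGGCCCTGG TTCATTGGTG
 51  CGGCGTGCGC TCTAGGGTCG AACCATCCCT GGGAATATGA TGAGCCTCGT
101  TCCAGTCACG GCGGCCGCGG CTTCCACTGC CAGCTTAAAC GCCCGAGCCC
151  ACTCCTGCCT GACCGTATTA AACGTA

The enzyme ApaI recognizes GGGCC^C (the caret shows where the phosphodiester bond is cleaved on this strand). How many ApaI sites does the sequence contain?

1

GGGCCC occurs starting at position 32.
ApaI cuts at 1 site.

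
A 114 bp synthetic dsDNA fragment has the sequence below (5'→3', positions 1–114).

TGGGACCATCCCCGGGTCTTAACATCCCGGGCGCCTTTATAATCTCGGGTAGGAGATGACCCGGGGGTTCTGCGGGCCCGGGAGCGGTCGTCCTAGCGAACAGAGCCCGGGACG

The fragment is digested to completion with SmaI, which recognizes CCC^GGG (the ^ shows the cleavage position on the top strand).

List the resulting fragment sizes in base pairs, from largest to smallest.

34, 29, 17, 15, 13, 6 bp

SmaI sites (CCCGGG) start at positions 11, 26, 60, 77, 106.
SmaI cuts after base 3 of each site, so after positions 13, 28, 62, 79, 108.
Linear molecule, 5 cuts → 6 fragments:
  1–13 → 13 bp
  14–28 → 15 bp
  29–62 → 34 bp
  63–79 → 17 bp
  80–108 → 29 bp
  109–114 → 6 bp
Sorted largest to smallest: 34, 29, 17, 15, 13, 6 bp.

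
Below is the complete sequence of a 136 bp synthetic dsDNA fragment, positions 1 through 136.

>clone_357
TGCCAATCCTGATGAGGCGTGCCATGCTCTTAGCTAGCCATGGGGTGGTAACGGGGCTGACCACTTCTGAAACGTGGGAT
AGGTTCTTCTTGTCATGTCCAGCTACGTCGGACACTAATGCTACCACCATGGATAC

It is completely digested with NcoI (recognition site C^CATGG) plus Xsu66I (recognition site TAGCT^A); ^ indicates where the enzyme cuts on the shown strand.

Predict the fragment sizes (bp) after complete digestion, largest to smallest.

89, 35, 9, 3 bp

NcoI sites (CCATGG) start at positions 38, 127.
NcoI cuts after the first base of each site, so after positions 38, 127.
The Xsu66I site (TAGCTA) starts at position 31.
Xsu66I cuts after base 5 of each site (before the last base), so after position 35.
Combined cut positions: 35, 38, 127.
Linear molecule, 3 cuts → 4 fragments:
  1–35 → 35 bp
  36–38 → 3 bp
  39–127 → 89 bp
  128–136 → 9 bp
Sorted largest to smallest: 89, 35, 9, 3 bp.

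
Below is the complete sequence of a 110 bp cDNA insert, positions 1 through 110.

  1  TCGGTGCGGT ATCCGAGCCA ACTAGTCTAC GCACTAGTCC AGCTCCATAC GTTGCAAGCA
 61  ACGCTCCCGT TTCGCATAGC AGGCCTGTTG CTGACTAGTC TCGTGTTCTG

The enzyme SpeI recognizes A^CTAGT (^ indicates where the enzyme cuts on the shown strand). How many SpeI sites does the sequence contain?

ACTAGT occurs starting at positions 21, 33, 94.
SpeI cuts at 3 sites.

3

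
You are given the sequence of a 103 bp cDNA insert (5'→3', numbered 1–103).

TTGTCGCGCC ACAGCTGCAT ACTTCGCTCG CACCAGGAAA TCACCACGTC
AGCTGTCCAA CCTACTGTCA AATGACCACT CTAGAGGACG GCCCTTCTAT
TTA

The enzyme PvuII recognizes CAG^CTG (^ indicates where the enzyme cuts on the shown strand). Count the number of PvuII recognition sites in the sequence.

CAGCTG occurs starting at positions 12, 50.
PvuII cuts at 2 sites.

2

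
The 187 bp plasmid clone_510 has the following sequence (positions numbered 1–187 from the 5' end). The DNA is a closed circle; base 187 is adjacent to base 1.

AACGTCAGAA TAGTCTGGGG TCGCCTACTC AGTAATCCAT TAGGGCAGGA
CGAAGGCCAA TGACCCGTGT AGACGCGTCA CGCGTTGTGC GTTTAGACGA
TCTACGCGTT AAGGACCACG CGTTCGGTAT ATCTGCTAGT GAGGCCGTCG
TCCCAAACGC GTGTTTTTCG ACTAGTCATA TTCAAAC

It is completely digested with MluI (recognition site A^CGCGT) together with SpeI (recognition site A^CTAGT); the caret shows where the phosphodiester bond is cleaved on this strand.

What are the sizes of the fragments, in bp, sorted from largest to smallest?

89, 39, 24, 14, 14, 7 bp

MluI sites (ACGCGT) start at positions 73, 80, 104, 118, 157.
MluI cuts after the first base of each site, so after positions 73, 80, 104, 118, 157.
The SpeI site (ACTAGT) starts at position 171.
SpeI cuts after the first base of each site, so after position 171.
Combined cut positions: 73, 80, 104, 118, 157, 171.
Circular molecule, 6 cuts → 6 fragments:
  74–80 → 7 bp
  81–104 → 24 bp
  105–118 → 14 bp
  119–157 → 39 bp
  158–171 → 14 bp
  172–187 then 1–73 → 16 + 73 = 89 bp
Sorted largest to smallest: 89, 39, 24, 14, 14, 7 bp.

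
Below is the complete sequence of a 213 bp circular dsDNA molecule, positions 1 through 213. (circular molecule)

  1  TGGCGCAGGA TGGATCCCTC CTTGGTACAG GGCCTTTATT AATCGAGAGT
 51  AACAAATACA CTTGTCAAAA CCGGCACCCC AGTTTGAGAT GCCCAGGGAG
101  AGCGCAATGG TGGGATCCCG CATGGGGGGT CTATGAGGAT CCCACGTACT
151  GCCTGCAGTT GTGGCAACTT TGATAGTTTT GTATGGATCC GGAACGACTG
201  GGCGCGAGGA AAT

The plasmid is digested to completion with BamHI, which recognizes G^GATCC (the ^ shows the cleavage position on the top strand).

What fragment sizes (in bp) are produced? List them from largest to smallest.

BamHI sites (GGATCC) start at positions 12, 113, 137, 185.
BamHI cuts after the first base of each site, so after positions 12, 113, 137, 185.
Circular molecule, 4 cuts → 4 fragments:
  13–113 → 101 bp
  114–137 → 24 bp
  138–185 → 48 bp
  186–213 then 1–12 → 28 + 12 = 40 bp
Sorted largest to smallest: 101, 48, 40, 24 bp.

101, 48, 40, 24 bp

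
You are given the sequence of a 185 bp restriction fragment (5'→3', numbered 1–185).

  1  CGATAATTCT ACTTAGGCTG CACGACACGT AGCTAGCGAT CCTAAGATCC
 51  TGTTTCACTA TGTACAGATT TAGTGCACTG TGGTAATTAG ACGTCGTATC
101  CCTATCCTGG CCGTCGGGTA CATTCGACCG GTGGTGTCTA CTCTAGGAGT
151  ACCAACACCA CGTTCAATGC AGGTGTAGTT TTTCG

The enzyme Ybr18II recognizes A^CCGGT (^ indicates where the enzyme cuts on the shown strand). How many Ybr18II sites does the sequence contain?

ACCGGT occurs starting at position 127.
Ybr18II cuts at 1 site.

1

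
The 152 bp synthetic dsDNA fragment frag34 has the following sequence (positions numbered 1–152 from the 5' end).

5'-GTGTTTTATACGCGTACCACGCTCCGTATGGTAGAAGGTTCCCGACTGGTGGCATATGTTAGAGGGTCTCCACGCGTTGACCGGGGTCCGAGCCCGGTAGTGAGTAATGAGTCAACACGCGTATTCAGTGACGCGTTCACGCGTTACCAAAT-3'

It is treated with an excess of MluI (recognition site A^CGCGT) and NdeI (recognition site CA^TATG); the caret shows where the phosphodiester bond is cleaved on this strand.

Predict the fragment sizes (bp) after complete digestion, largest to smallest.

MluI sites (ACGCGT) start at positions 10, 72, 117, 131, 139.
MluI cuts after the first base of each site, so after positions 10, 72, 117, 131, 139.
The NdeI site (CATATG) starts at position 53.
NdeI cuts after base 2 of each site, so after position 54.
Combined cut positions: 10, 54, 72, 117, 131, 139.
Linear molecule, 6 cuts → 7 fragments:
  1–10 → 10 bp
  11–54 → 44 bp
  55–72 → 18 bp
  73–117 → 45 bp
  118–131 → 14 bp
  132–139 → 8 bp
  140–152 → 13 bp
Sorted largest to smallest: 45, 44, 18, 14, 13, 10, 8 bp.

45, 44, 18, 14, 13, 10, 8 bp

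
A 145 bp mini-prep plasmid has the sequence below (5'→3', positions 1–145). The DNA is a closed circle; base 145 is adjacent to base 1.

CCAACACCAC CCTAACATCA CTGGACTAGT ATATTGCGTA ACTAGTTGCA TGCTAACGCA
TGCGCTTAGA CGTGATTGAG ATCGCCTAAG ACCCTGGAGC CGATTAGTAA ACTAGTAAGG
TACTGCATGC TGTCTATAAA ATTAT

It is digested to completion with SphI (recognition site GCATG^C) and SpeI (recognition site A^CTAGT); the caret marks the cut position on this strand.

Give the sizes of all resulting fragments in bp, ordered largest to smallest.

49, 41, 18, 16, 11, 10 bp

SphI sites (GCATGC) start at positions 48, 58, 125.
SphI cuts after base 5 of each site (before the last base), so after positions 52, 62, 129.
SpeI sites (ACTAGT) start at positions 25, 41, 111.
SpeI cuts after the first base of each site, so after positions 25, 41, 111.
Combined cut positions: 25, 41, 52, 62, 111, 129.
Circular molecule, 6 cuts → 6 fragments:
  26–41 → 16 bp
  42–52 → 11 bp
  53–62 → 10 bp
  63–111 → 49 bp
  112–129 → 18 bp
  130–145 then 1–25 → 16 + 25 = 41 bp
Sorted largest to smallest: 49, 41, 18, 16, 11, 10 bp.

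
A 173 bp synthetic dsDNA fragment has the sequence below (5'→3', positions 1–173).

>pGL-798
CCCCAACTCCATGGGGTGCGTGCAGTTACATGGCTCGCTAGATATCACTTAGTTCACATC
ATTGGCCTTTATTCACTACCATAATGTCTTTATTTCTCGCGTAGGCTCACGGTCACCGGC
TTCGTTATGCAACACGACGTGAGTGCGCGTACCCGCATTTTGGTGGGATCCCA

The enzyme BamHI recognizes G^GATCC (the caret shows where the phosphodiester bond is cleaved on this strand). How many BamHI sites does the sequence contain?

1

GGATCC occurs starting at position 166.
BamHI cuts at 1 site.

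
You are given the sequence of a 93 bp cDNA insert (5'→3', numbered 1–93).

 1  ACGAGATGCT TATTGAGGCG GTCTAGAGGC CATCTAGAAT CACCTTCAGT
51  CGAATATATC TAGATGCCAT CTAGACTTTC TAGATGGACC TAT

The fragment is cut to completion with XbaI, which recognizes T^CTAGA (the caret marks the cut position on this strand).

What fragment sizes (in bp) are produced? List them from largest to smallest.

26, 22, 14, 11, 11, 9 bp

XbaI sites (TCTAGA) start at positions 22, 33, 59, 70, 79.
XbaI cuts after the first base of each site, so after positions 22, 33, 59, 70, 79.
Linear molecule, 5 cuts → 6 fragments:
  1–22 → 22 bp
  23–33 → 11 bp
  34–59 → 26 bp
  60–70 → 11 bp
  71–79 → 9 bp
  80–93 → 14 bp
Sorted largest to smallest: 26, 22, 14, 11, 11, 9 bp.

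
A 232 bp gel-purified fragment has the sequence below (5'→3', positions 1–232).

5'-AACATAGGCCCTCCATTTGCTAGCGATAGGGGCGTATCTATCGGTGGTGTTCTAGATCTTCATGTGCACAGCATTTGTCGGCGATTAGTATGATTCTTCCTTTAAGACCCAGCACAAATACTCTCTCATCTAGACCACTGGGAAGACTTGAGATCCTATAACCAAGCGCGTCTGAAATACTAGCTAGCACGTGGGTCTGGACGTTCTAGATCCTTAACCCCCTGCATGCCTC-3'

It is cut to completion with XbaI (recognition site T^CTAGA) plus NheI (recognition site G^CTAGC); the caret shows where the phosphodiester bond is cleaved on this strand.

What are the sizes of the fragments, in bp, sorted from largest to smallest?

78, 54, 32, 27, 22, 19 bp

XbaI sites (TCTAGA) start at positions 51, 129, 205.
XbaI cuts after the first base of each site, so after positions 51, 129, 205.
NheI sites (GCTAGC) start at positions 19, 183.
NheI cuts after the first base of each site, so after positions 19, 183.
Combined cut positions: 19, 51, 129, 183, 205.
Linear molecule, 5 cuts → 6 fragments:
  1–19 → 19 bp
  20–51 → 32 bp
  52–129 → 78 bp
  130–183 → 54 bp
  184–205 → 22 bp
  206–232 → 27 bp
Sorted largest to smallest: 78, 54, 32, 27, 22, 19 bp.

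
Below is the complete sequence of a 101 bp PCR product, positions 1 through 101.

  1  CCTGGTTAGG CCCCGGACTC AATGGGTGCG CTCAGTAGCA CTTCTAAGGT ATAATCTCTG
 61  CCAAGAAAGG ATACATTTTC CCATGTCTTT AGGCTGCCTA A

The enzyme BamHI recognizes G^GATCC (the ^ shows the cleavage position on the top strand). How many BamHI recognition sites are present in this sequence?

0

No occurrence of GGATCC is present in the sequence.
BamHI does not cut: 0 sites.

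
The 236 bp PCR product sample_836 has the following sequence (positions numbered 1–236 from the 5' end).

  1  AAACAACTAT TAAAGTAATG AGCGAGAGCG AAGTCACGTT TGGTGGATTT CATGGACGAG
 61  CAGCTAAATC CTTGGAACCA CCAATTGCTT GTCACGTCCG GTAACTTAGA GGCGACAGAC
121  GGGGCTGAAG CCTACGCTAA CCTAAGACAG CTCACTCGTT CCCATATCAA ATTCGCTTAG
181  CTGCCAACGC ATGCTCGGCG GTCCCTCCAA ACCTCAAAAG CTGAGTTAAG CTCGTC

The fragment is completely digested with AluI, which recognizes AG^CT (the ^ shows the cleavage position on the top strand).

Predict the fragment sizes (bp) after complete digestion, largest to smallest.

87, 63, 40, 30, 10, 6 bp

AluI sites (AGCT) start at positions 62, 149, 179, 219, 229.
AluI cuts after base 2 of each site, so after positions 63, 150, 180, 220, 230.
Linear molecule, 5 cuts → 6 fragments:
  1–63 → 63 bp
  64–150 → 87 bp
  151–180 → 30 bp
  181–220 → 40 bp
  221–230 → 10 bp
  231–236 → 6 bp
Sorted largest to smallest: 87, 63, 40, 30, 10, 6 bp.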